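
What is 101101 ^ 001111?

XOR: 1 when bits differ
  101101
^ 001111
--------
  100010
Decimal: 45 ^ 15 = 34



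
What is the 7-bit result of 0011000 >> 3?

Original: 0011000 (decimal 24)
Shift right by 3 positions
Drop the 3 low bits; fill with zeros on the left
Result: 0000011 (decimal 3)
Equivalent: 24 >> 3 = 24 ÷ 2^3 = 3



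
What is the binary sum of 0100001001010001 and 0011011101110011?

Add column by column from the right: bit + bit + carry-in; write the sum mod 2, carry 1 when the sum is 2 or 3.
carry:  0000110011100110
        0100001001010001
+       0011011101110011
------------------------
       00111100111000100
(the carry out of the leftmost column, 0, becomes the leading bit)
Decimal check:
  0100001001010001 = 16384 + 512 + 64 + 16 + 1 = 16977
  0011011101110011 = 8192 + 4096 + 1024 + 512 + 256 + 64 + 32 + 16 + 2 + 1 = 14195
  16977 + 14195 = 31172, and 00111100111000100 = 16384 + 8192 + 4096 + 2048 + 256 + 128 + 64 + 4 = 31172 ✓



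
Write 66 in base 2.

Using repeated division by 2:
66 ÷ 2 = 33 remainder 0
33 ÷ 2 = 16 remainder 1
16 ÷ 2 = 8 remainder 0
8 ÷ 2 = 4 remainder 0
4 ÷ 2 = 2 remainder 0
2 ÷ 2 = 1 remainder 0
1 ÷ 2 = 0 remainder 1
Reading remainders bottom to top: 1000010



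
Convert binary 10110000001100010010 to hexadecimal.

Group into 4-bit nibbles from right:
  1011 = B
  0000 = 0
  0011 = 3
  0001 = 1
  0010 = 2
Result: B0312



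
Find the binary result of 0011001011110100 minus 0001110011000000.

Method 1 - Direct subtraction (column by column from the right: bit − bit − borrow-in; if negative, add 2 and borrow 1 from the next column):
borrow: 0011100000000000
        0011001011110100
-       0001110011000000
------------------------
        0001011000110100

Method 2 - Add two's complement:
Two's complement of 0001110011000000: invert → 1110001100111111, add 1 → 1110001101000000
  0011001011110100
+ 1110001101000000
------------------
 10001011000110100  (end carry out of the top bit = 1)
Discarding the end carry: 0001011000110100
Decimal check:
  0011001011110100 = 8192 + 4096 + 512 + 128 + 64 + 32 + 16 + 4 = 13044
  0001110011000000 = 4096 + 2048 + 1024 + 128 + 64 = 7360
  13044 - 7360 = 5684, and 0001011000110100 = 4096 + 1024 + 512 + 32 + 16 + 4 = 5684 ✓



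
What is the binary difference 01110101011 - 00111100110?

Method 1 - Direct subtraction (column by column from the right: bit − bit − borrow-in; if negative, add 2 and borrow 1 from the next column):
borrow: 01110001000
        01110101011
-       00111100110
-------------------
        00111000101

Method 2 - Add two's complement:
Two's complement of 00111100110: invert → 11000011001, add 1 → 11000011010
  01110101011
+ 11000011010
-------------
 100111000101  (end carry out of the top bit = 1)
Discarding the end carry: 00111000101
Decimal check:
  01110101011 = 512 + 256 + 128 + 32 + 8 + 2 + 1 = 939
  00111100110 = 256 + 128 + 64 + 32 + 4 + 2 = 486
  939 - 486 = 453, and 00111000101 = 256 + 128 + 64 + 4 + 1 = 453 ✓



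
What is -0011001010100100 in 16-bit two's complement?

Original: 0011001010100100
Step 1 - Invert all bits: 1100110101011011
Step 2 - Add 1: 1100110101011100
Verification: 0011001010100100 + 1100110101011100 = 10000000000000000; discarding the end carry (carry out of the top bit) leaves the 16-bit value 0000000000000000, as required for x + (-x)



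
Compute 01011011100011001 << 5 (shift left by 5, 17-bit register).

Original: 01011011100011001 (decimal 46873)
Shift left by 5 positions
Append 5 zeros on the right and drop the 5 high bits that overflow the 17-bit width
Result: 01110001100100000 (decimal 58144)
Equivalent: 46873 << 5 = 46873 × 2^5 = 1499936, truncated to 17 bits = 58144



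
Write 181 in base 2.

Using repeated division by 2:
181 ÷ 2 = 90 remainder 1
90 ÷ 2 = 45 remainder 0
45 ÷ 2 = 22 remainder 1
22 ÷ 2 = 11 remainder 0
11 ÷ 2 = 5 remainder 1
5 ÷ 2 = 2 remainder 1
2 ÷ 2 = 1 remainder 0
1 ÷ 2 = 0 remainder 1
Reading remainders bottom to top: 10110101



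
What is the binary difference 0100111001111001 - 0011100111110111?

Method 1 - Direct subtraction (column by column from the right: bit − bit − borrow-in; if negative, add 2 and borrow 1 from the next column):
borrow: 0110001100001100
        0100111001111001
-       0011100111110111
------------------------
        0001010010000010

Method 2 - Add two's complement:
Two's complement of 0011100111110111: invert → 1100011000001000, add 1 → 1100011000001001
  0100111001111001
+ 1100011000001001
------------------
 10001010010000010  (end carry out of the top bit = 1)
Discarding the end carry: 0001010010000010
Decimal check:
  0100111001111001 = 16384 + 2048 + 1024 + 512 + 64 + 32 + 16 + 8 + 1 = 20089
  0011100111110111 = 8192 + 4096 + 2048 + 256 + 128 + 64 + 32 + 16 + 4 + 2 + 1 = 14839
  20089 - 14839 = 5250, and 0001010010000010 = 4096 + 1024 + 128 + 2 = 5250 ✓



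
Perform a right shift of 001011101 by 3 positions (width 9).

Original: 001011101 (decimal 93)
Shift right by 3 positions
Drop the 3 low bits; fill with zeros on the left
Result: 000001011 (decimal 11)
Equivalent: 93 >> 3 = 93 ÷ 2^3 = 11



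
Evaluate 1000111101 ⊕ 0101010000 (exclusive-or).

XOR: 1 when bits differ
  1000111101
^ 0101010000
------------
  1101101101
Decimal: 573 ^ 336 = 877



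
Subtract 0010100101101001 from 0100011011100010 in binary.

Method 1 - Direct subtraction (column by column from the right: bit − bit − borrow-in; if negative, add 2 and borrow 1 from the next column):
borrow: 0111001011110010
        0100011011100010
-       0010100101101001
------------------------
        0001110101111001

Method 2 - Add two's complement:
Two's complement of 0010100101101001: invert → 1101011010010110, add 1 → 1101011010010111
  0100011011100010
+ 1101011010010111
------------------
 10001110101111001  (end carry out of the top bit = 1)
Discarding the end carry: 0001110101111001
Decimal check:
  0100011011100010 = 16384 + 1024 + 512 + 128 + 64 + 32 + 2 = 18146
  0010100101101001 = 8192 + 2048 + 256 + 64 + 32 + 8 + 1 = 10601
  18146 - 10601 = 7545, and 0001110101111001 = 4096 + 2048 + 1024 + 256 + 64 + 32 + 16 + 8 + 1 = 7545 ✓



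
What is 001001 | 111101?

OR: 1 when either bit is 1
  001001
| 111101
--------
  111101
Decimal: 9 | 61 = 61



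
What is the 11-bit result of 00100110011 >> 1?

Original: 00100110011 (decimal 307)
Shift right by 1 position
Drop the 1 low bit; fill with zero on the left
Result: 00010011001 (decimal 153)
Equivalent: 307 >> 1 = 307 ÷ 2^1 = 153



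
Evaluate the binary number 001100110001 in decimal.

Sum of powers of 2 for each 1-bit:
2^0 + 2^4 + 2^5 + 2^8 + 2^9
= 1 + 16 + 32 + 256 + 512
= 817



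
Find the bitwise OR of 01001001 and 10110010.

OR: 1 when either bit is 1
  01001001
| 10110010
----------
  11111011
Decimal: 73 | 178 = 251



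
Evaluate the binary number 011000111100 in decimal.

Sum of powers of 2 for each 1-bit:
2^2 + 2^3 + 2^4 + 2^5 + 2^9 + 2^10
= 4 + 8 + 16 + 32 + 512 + 1024
= 1596



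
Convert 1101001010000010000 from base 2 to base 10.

Sum of powers of 2 for each 1-bit:
2^4 + 2^10 + 2^12 + 2^15 + 2^17 + 2^18
= 16 + 1024 + 4096 + 32768 + 131072 + 262144
= 431120



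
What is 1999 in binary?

Using repeated division by 2:
1999 ÷ 2 = 999 remainder 1
999 ÷ 2 = 499 remainder 1
499 ÷ 2 = 249 remainder 1
249 ÷ 2 = 124 remainder 1
124 ÷ 2 = 62 remainder 0
62 ÷ 2 = 31 remainder 0
31 ÷ 2 = 15 remainder 1
15 ÷ 2 = 7 remainder 1
7 ÷ 2 = 3 remainder 1
3 ÷ 2 = 1 remainder 1
1 ÷ 2 = 0 remainder 1
Reading remainders bottom to top: 11111001111



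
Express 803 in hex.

Using repeated division by 16 (digits 10–15 are A–F):
803 ÷ 16 = 50 remainder 3
50 ÷ 16 = 3 remainder 2
3 ÷ 16 = 0 remainder 3
Reading remainders bottom to top: 323



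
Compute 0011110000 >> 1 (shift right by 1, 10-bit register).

Original: 0011110000 (decimal 240)
Shift right by 1 position
Drop the 1 low bit; fill with zero on the left
Result: 0001111000 (decimal 120)
Equivalent: 240 >> 1 = 240 ÷ 2^1 = 120



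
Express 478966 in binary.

Using repeated division by 2:
478966 ÷ 2 = 239483 remainder 0
239483 ÷ 2 = 119741 remainder 1
119741 ÷ 2 = 59870 remainder 1
59870 ÷ 2 = 29935 remainder 0
29935 ÷ 2 = 14967 remainder 1
14967 ÷ 2 = 7483 remainder 1
7483 ÷ 2 = 3741 remainder 1
3741 ÷ 2 = 1870 remainder 1
1870 ÷ 2 = 935 remainder 0
935 ÷ 2 = 467 remainder 1
467 ÷ 2 = 233 remainder 1
233 ÷ 2 = 116 remainder 1
116 ÷ 2 = 58 remainder 0
58 ÷ 2 = 29 remainder 0
29 ÷ 2 = 14 remainder 1
14 ÷ 2 = 7 remainder 0
7 ÷ 2 = 3 remainder 1
3 ÷ 2 = 1 remainder 1
1 ÷ 2 = 0 remainder 1
Reading remainders bottom to top: 1110100111011110110



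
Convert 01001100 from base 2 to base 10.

Sum of powers of 2 for each 1-bit:
2^2 + 2^3 + 2^6
= 4 + 8 + 64
= 76



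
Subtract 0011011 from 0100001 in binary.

Method 1 - Direct subtraction (column by column from the right: bit − bit − borrow-in; if negative, add 2 and borrow 1 from the next column):
borrow: 0111100
        0100001
-       0011011
---------------
        0000110

Method 2 - Add two's complement:
Two's complement of 0011011: invert → 1100100, add 1 → 1100101
  0100001
+ 1100101
---------
 10000110  (end carry out of the top bit = 1)
Discarding the end carry: 0000110
Decimal check:
  0100001 = 32 + 1 = 33
  0011011 = 16 + 8 + 2 + 1 = 27
  33 - 27 = 6, and 0000110 = 4 + 2 = 6 ✓



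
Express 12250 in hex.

Using repeated division by 16 (digits 10–15 are A–F):
12250 ÷ 16 = 765 remainder 10 (A)
765 ÷ 16 = 47 remainder 13 (D)
47 ÷ 16 = 2 remainder 15 (F)
2 ÷ 16 = 0 remainder 2
Reading remainders bottom to top: 2FDA



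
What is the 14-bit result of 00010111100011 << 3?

Original: 00010111100011 (decimal 1507)
Shift left by 3 positions
Append 3 zeros on the right
Result: 10111100011000 (decimal 12056)
Equivalent: 1507 << 3 = 1507 × 2^3 = 12056



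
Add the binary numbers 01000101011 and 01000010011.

Add column by column from the right: bit + bit + carry-in; write the sum mod 2, carry 1 when the sum is 2 or 3.
carry:  10000000110
        01000101011
+       01000010011
-------------------
       010000111110
(the carry out of the leftmost column, 0, becomes the leading bit)
Decimal check:
  01000101011 = 512 + 32 + 8 + 2 + 1 = 555
  01000010011 = 512 + 16 + 2 + 1 = 531
  555 + 531 = 1086, and 010000111110 = 1024 + 32 + 16 + 8 + 4 + 2 = 1086 ✓



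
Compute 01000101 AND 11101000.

AND: 1 only when both bits are 1
  01000101
& 11101000
----------
  01000000
Decimal: 69 & 232 = 64



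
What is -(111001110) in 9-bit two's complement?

Original (sign bit 1, negative): 111001110
Step 1 - Invert all bits: 000110001
Step 2 - Add 1: 000110010
Verification: 111001110 + 000110010 = 1000000000; discarding the end carry (carry out of the top bit) leaves the 9-bit value 000000000, as required for x + (-x)



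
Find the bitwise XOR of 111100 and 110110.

XOR: 1 when bits differ
  111100
^ 110110
--------
  001010
Decimal: 60 ^ 54 = 10



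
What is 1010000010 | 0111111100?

OR: 1 when either bit is 1
  1010000010
| 0111111100
------------
  1111111110
Decimal: 642 | 508 = 1022



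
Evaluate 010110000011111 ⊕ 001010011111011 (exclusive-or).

XOR: 1 when bits differ
  010110000011111
^ 001010011111011
-----------------
  011100011100100
Decimal: 11295 ^ 5371 = 14564



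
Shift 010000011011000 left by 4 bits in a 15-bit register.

Original: 010000011011000 (decimal 8408)
Shift left by 4 positions
Append 4 zeros on the right and drop the 4 high bits that overflow the 15-bit width
Result: 000110110000000 (decimal 3456)
Equivalent: 8408 << 4 = 8408 × 2^4 = 134528, truncated to 15 bits = 3456



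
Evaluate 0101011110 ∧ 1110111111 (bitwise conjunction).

AND: 1 only when both bits are 1
  0101011110
& 1110111111
------------
  0100011110
Decimal: 350 & 959 = 286



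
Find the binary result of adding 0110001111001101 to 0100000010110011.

Add column by column from the right: bit + bit + carry-in; write the sum mod 2, carry 1 when the sum is 2 or 3.
carry:  1000011111111110
        0110001111001101
+       0100000010110011
------------------------
       01010010010000000
(the carry out of the leftmost column, 0, becomes the leading bit)
Decimal check:
  0110001111001101 = 16384 + 8192 + 512 + 256 + 128 + 64 + 8 + 4 + 1 = 25549
  0100000010110011 = 16384 + 128 + 32 + 16 + 2 + 1 = 16563
  25549 + 16563 = 42112, and 01010010010000000 = 32768 + 8192 + 1024 + 128 = 42112 ✓



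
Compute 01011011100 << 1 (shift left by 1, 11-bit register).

Original: 01011011100 (decimal 732)
Shift left by 1 position
Append 1 zero on the right
Result: 10110111000 (decimal 1464)
Equivalent: 732 << 1 = 732 × 2^1 = 1464



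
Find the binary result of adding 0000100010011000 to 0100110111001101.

Add column by column from the right: bit + bit + carry-in; write the sum mod 2, carry 1 when the sum is 2 or 3.
carry:  0001001100110000
        0000100010011000
+       0100110111001101
------------------------
       00101011001100101
(the carry out of the leftmost column, 0, becomes the leading bit)
Decimal check:
  0000100010011000 = 2048 + 128 + 16 + 8 = 2200
  0100110111001101 = 16384 + 2048 + 1024 + 256 + 128 + 64 + 8 + 4 + 1 = 19917
  2200 + 19917 = 22117, and 00101011001100101 = 16384 + 4096 + 1024 + 512 + 64 + 32 + 4 + 1 = 22117 ✓



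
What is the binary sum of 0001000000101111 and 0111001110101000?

Add column by column from the right: bit + bit + carry-in; write the sum mod 2, carry 1 when the sum is 2 or 3.
carry:  1110000001010000
        0001000000101111
+       0111001110101000
------------------------
       01000001111010111
(the carry out of the leftmost column, 0, becomes the leading bit)
Decimal check:
  0001000000101111 = 4096 + 32 + 8 + 4 + 2 + 1 = 4143
  0111001110101000 = 16384 + 8192 + 4096 + 512 + 256 + 128 + 32 + 8 = 29608
  4143 + 29608 = 33751, and 01000001111010111 = 32768 + 512 + 256 + 128 + 64 + 16 + 4 + 2 + 1 = 33751 ✓



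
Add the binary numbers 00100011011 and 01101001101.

Add column by column from the right: bit + bit + carry-in; write the sum mod 2, carry 1 when the sum is 2 or 3.
carry:  11000111110
        00100011011
+       01101001101
-------------------
       010001101000
(the carry out of the leftmost column, 0, becomes the leading bit)
Decimal check:
  00100011011 = 256 + 16 + 8 + 2 + 1 = 283
  01101001101 = 512 + 256 + 64 + 8 + 4 + 1 = 845
  283 + 845 = 1128, and 010001101000 = 1024 + 64 + 32 + 8 = 1128 ✓



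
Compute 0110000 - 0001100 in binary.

Method 1 - Direct subtraction (column by column from the right: bit − bit − borrow-in; if negative, add 2 and borrow 1 from the next column):
borrow: 0011000
        0110000
-       0001100
---------------
        0100100

Method 2 - Add two's complement:
Two's complement of 0001100: invert → 1110011, add 1 → 1110100
  0110000
+ 1110100
---------
 10100100  (end carry out of the top bit = 1)
Discarding the end carry: 0100100
Decimal check:
  0110000 = 32 + 16 = 48
  0001100 = 8 + 4 = 12
  48 - 12 = 36, and 0100100 = 32 + 4 = 36 ✓



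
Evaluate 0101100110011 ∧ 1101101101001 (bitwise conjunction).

AND: 1 only when both bits are 1
  0101100110011
& 1101101101001
---------------
  0101100100001
Decimal: 2867 & 7017 = 2849



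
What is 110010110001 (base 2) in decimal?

Sum of powers of 2 for each 1-bit:
2^0 + 2^4 + 2^5 + 2^7 + 2^10 + 2^11
= 1 + 16 + 32 + 128 + 1024 + 2048
= 3249



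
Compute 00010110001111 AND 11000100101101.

AND: 1 only when both bits are 1
  00010110001111
& 11000100101101
----------------
  00000100001101
Decimal: 1423 & 12589 = 269



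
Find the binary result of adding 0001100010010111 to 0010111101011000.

Add column by column from the right: bit + bit + carry-in; write the sum mod 2, carry 1 when the sum is 2 or 3.
carry:  0111000000100000
        0001100010010111
+       0010111101011000
------------------------
       00100011111101111
(the carry out of the leftmost column, 0, becomes the leading bit)
Decimal check:
  0001100010010111 = 4096 + 2048 + 128 + 16 + 4 + 2 + 1 = 6295
  0010111101011000 = 8192 + 2048 + 1024 + 512 + 256 + 64 + 16 + 8 = 12120
  6295 + 12120 = 18415, and 00100011111101111 = 16384 + 1024 + 512 + 256 + 128 + 64 + 32 + 8 + 4 + 2 + 1 = 18415 ✓



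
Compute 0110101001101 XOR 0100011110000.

XOR: 1 when bits differ
  0110101001101
^ 0100011110000
---------------
  0010110111101
Decimal: 3405 ^ 2288 = 1469



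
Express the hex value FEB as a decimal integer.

Expand by place value (powers of 16):
Digit values: F = 15, E = 14, B = 11
FEB = 15 × 16^2 + 14 × 16^1 + 11 × 16^0
= 15 × 256 + 14 × 16 + 11 × 1
= 3840 + 224 + 11
= 4075



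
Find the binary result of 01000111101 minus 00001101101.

Method 1 - Direct subtraction (column by column from the right: bit − bit − borrow-in; if negative, add 2 and borrow 1 from the next column):
borrow: 01110000000
        01000111101
-       00001101101
-------------------
        00111010000

Method 2 - Add two's complement:
Two's complement of 00001101101: invert → 11110010010, add 1 → 11110010011
  01000111101
+ 11110010011
-------------
 100111010000  (end carry out of the top bit = 1)
Discarding the end carry: 00111010000
Decimal check:
  01000111101 = 512 + 32 + 16 + 8 + 4 + 1 = 573
  00001101101 = 64 + 32 + 8 + 4 + 1 = 109
  573 - 109 = 464, and 00111010000 = 256 + 128 + 64 + 16 = 464 ✓



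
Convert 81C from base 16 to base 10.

Expand by place value (powers of 16):
Digit values: C = 12
81C = 8 × 16^2 + 1 × 16^1 + 12 × 16^0
= 8 × 256 + 1 × 16 + 12 × 1
= 2048 + 16 + 12
= 2076



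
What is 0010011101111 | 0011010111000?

OR: 1 when either bit is 1
  0010011101111
| 0011010111000
---------------
  0011011111111
Decimal: 1263 | 1720 = 1791



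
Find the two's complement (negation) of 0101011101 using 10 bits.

Original: 0101011101
Step 1 - Invert all bits: 1010100010
Step 2 - Add 1: 1010100011
Verification: 0101011101 + 1010100011 = 10000000000; discarding the end carry (carry out of the top bit) leaves the 10-bit value 0000000000, as required for x + (-x)



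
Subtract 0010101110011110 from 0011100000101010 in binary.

Method 1 - Direct subtraction (column by column from the right: bit − bit − borrow-in; if negative, add 2 and borrow 1 from the next column):
borrow: 0001111100111000
        0011100000101010
-       0010101110011110
------------------------
        0000110010001100

Method 2 - Add two's complement:
Two's complement of 0010101110011110: invert → 1101010001100001, add 1 → 1101010001100010
  0011100000101010
+ 1101010001100010
------------------
 10000110010001100  (end carry out of the top bit = 1)
Discarding the end carry: 0000110010001100
Decimal check:
  0011100000101010 = 8192 + 4096 + 2048 + 32 + 8 + 2 = 14378
  0010101110011110 = 8192 + 2048 + 512 + 256 + 128 + 16 + 8 + 4 + 2 = 11166
  14378 - 11166 = 3212, and 0000110010001100 = 2048 + 1024 + 128 + 8 + 4 = 3212 ✓



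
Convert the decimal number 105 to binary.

Using repeated division by 2:
105 ÷ 2 = 52 remainder 1
52 ÷ 2 = 26 remainder 0
26 ÷ 2 = 13 remainder 0
13 ÷ 2 = 6 remainder 1
6 ÷ 2 = 3 remainder 0
3 ÷ 2 = 1 remainder 1
1 ÷ 2 = 0 remainder 1
Reading remainders bottom to top: 1101001



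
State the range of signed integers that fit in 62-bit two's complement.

For 62-bit two's complement:
Minimum: -2^61 = -2305843009213693952
Maximum: 2^61 - 1 = 2305843009213693951



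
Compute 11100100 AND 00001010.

AND: 1 only when both bits are 1
  11100100
& 00001010
----------
  00000000
Decimal: 228 & 10 = 0



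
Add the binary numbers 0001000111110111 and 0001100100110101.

Add column by column from the right: bit + bit + carry-in; write the sum mod 2, carry 1 when the sum is 2 or 3.
carry:  0010001111101110
        0001000111110111
+       0001100100110101
------------------------
       00010101100101100
(the carry out of the leftmost column, 0, becomes the leading bit)
Decimal check:
  0001000111110111 = 4096 + 256 + 128 + 64 + 32 + 16 + 4 + 2 + 1 = 4599
  0001100100110101 = 4096 + 2048 + 256 + 32 + 16 + 4 + 1 = 6453
  4599 + 6453 = 11052, and 00010101100101100 = 8192 + 2048 + 512 + 256 + 32 + 8 + 4 = 11052 ✓



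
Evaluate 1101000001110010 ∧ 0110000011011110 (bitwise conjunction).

AND: 1 only when both bits are 1
  1101000001110010
& 0110000011011110
------------------
  0100000001010010
Decimal: 53362 & 24798 = 16466



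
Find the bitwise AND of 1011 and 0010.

AND: 1 only when both bits are 1
  1011
& 0010
------
  0010
Decimal: 11 & 2 = 2



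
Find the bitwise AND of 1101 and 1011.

AND: 1 only when both bits are 1
  1101
& 1011
------
  1001
Decimal: 13 & 11 = 9



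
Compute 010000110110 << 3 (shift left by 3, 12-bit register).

Original: 010000110110 (decimal 1078)
Shift left by 3 positions
Append 3 zeros on the right and drop the 3 high bits that overflow the 12-bit width
Result: 000110110000 (decimal 432)
Equivalent: 1078 << 3 = 1078 × 2^3 = 8624, truncated to 12 bits = 432



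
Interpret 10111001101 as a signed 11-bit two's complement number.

Binary: 10111001101
Sign bit: 1 (negative)
Invert: 01000110010
Add 1:  01000110011
Magnitude: 01000110011 = 512 + 32 + 16 + 2 + 1 = 563
Value: -563



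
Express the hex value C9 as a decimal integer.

Expand by place value (powers of 16):
Digit values: C = 12
C9 = 12 × 16^1 + 9 × 16^0
= 12 × 16 + 9 × 1
= 192 + 9
= 201



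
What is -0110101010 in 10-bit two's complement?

Original: 0110101010
Step 1 - Invert all bits: 1001010101
Step 2 - Add 1: 1001010110
Verification: 0110101010 + 1001010110 = 10000000000; discarding the end carry (carry out of the top bit) leaves the 10-bit value 0000000000, as required for x + (-x)



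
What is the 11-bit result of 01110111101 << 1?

Original: 01110111101 (decimal 957)
Shift left by 1 position
Append 1 zero on the right
Result: 11101111010 (decimal 1914)
Equivalent: 957 << 1 = 957 × 2^1 = 1914



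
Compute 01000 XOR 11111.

XOR: 1 when bits differ
  01000
^ 11111
-------
  10111
Decimal: 8 ^ 31 = 23



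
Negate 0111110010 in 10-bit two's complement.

Original: 0111110010
Step 1 - Invert all bits: 1000001101
Step 2 - Add 1: 1000001110
Verification: 0111110010 + 1000001110 = 10000000000; discarding the end carry (carry out of the top bit) leaves the 10-bit value 0000000000, as required for x + (-x)



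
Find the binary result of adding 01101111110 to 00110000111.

Add column by column from the right: bit + bit + carry-in; write the sum mod 2, carry 1 when the sum is 2 or 3.
carry:  11111111100
        01101111110
+       00110000111
-------------------
       010100000101
(the carry out of the leftmost column, 0, becomes the leading bit)
Decimal check:
  01101111110 = 512 + 256 + 64 + 32 + 16 + 8 + 4 + 2 = 894
  00110000111 = 256 + 128 + 4 + 2 + 1 = 391
  894 + 391 = 1285, and 010100000101 = 1024 + 256 + 4 + 1 = 1285 ✓



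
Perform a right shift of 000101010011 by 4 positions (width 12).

Original: 000101010011 (decimal 339)
Shift right by 4 positions
Drop the 4 low bits; fill with zeros on the left
Result: 000000010101 (decimal 21)
Equivalent: 339 >> 4 = 339 ÷ 2^4 = 21



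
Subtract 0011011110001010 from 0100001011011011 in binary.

Method 1 - Direct subtraction (column by column from the right: bit − bit − borrow-in; if negative, add 2 and borrow 1 from the next column):
borrow: 0111111000000000
        0100001011011011
-       0011011110001010
------------------------
        0000101101010001

Method 2 - Add two's complement:
Two's complement of 0011011110001010: invert → 1100100001110101, add 1 → 1100100001110110
  0100001011011011
+ 1100100001110110
------------------
 10000101101010001  (end carry out of the top bit = 1)
Discarding the end carry: 0000101101010001
Decimal check:
  0100001011011011 = 16384 + 512 + 128 + 64 + 16 + 8 + 2 + 1 = 17115
  0011011110001010 = 8192 + 4096 + 1024 + 512 + 256 + 128 + 8 + 2 = 14218
  17115 - 14218 = 2897, and 0000101101010001 = 2048 + 512 + 256 + 64 + 16 + 1 = 2897 ✓



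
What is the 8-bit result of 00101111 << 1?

Original: 00101111 (decimal 47)
Shift left by 1 position
Append 1 zero on the right
Result: 01011110 (decimal 94)
Equivalent: 47 << 1 = 47 × 2^1 = 94



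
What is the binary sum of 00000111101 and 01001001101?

Add column by column from the right: bit + bit + carry-in; write the sum mod 2, carry 1 when the sum is 2 or 3.
carry:  00011111010
        00000111101
+       01001001101
-------------------
       001010001010
(the carry out of the leftmost column, 0, becomes the leading bit)
Decimal check:
  00000111101 = 32 + 16 + 8 + 4 + 1 = 61
  01001001101 = 512 + 64 + 8 + 4 + 1 = 589
  61 + 589 = 650, and 001010001010 = 512 + 128 + 8 + 2 = 650 ✓



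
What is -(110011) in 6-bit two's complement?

Original (sign bit 1, negative): 110011
Step 1 - Invert all bits: 001100
Step 2 - Add 1: 001101
Verification: 110011 + 001101 = 1000000; discarding the end carry (carry out of the top bit) leaves the 6-bit value 000000, as required for x + (-x)



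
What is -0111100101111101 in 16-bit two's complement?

Original: 0111100101111101
Step 1 - Invert all bits: 1000011010000010
Step 2 - Add 1: 1000011010000011
Verification: 0111100101111101 + 1000011010000011 = 10000000000000000; discarding the end carry (carry out of the top bit) leaves the 16-bit value 0000000000000000, as required for x + (-x)



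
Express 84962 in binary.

Using repeated division by 2:
84962 ÷ 2 = 42481 remainder 0
42481 ÷ 2 = 21240 remainder 1
21240 ÷ 2 = 10620 remainder 0
10620 ÷ 2 = 5310 remainder 0
5310 ÷ 2 = 2655 remainder 0
2655 ÷ 2 = 1327 remainder 1
1327 ÷ 2 = 663 remainder 1
663 ÷ 2 = 331 remainder 1
331 ÷ 2 = 165 remainder 1
165 ÷ 2 = 82 remainder 1
82 ÷ 2 = 41 remainder 0
41 ÷ 2 = 20 remainder 1
20 ÷ 2 = 10 remainder 0
10 ÷ 2 = 5 remainder 0
5 ÷ 2 = 2 remainder 1
2 ÷ 2 = 1 remainder 0
1 ÷ 2 = 0 remainder 1
Reading remainders bottom to top: 10100101111100010



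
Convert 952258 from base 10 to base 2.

Using repeated division by 2:
952258 ÷ 2 = 476129 remainder 0
476129 ÷ 2 = 238064 remainder 1
238064 ÷ 2 = 119032 remainder 0
119032 ÷ 2 = 59516 remainder 0
59516 ÷ 2 = 29758 remainder 0
29758 ÷ 2 = 14879 remainder 0
14879 ÷ 2 = 7439 remainder 1
7439 ÷ 2 = 3719 remainder 1
3719 ÷ 2 = 1859 remainder 1
1859 ÷ 2 = 929 remainder 1
929 ÷ 2 = 464 remainder 1
464 ÷ 2 = 232 remainder 0
232 ÷ 2 = 116 remainder 0
116 ÷ 2 = 58 remainder 0
58 ÷ 2 = 29 remainder 0
29 ÷ 2 = 14 remainder 1
14 ÷ 2 = 7 remainder 0
7 ÷ 2 = 3 remainder 1
3 ÷ 2 = 1 remainder 1
1 ÷ 2 = 0 remainder 1
Reading remainders bottom to top: 11101000011111000010



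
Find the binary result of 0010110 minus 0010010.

Method 1 - Direct subtraction (column by column from the right: bit − bit − borrow-in; if negative, add 2 and borrow 1 from the next column):
borrow: 0000000
        0010110
-       0010010
---------------
        0000100

Method 2 - Add two's complement:
Two's complement of 0010010: invert → 1101101, add 1 → 1101110
  0010110
+ 1101110
---------
 10000100  (end carry out of the top bit = 1)
Discarding the end carry: 0000100
Decimal check:
  0010110 = 16 + 4 + 2 = 22
  0010010 = 16 + 2 = 18
  22 - 18 = 4, and 0000100 = 4 ✓



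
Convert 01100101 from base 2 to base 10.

Sum of powers of 2 for each 1-bit:
2^0 + 2^2 + 2^5 + 2^6
= 1 + 4 + 32 + 64
= 101



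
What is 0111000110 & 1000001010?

AND: 1 only when both bits are 1
  0111000110
& 1000001010
------------
  0000000010
Decimal: 454 & 522 = 2



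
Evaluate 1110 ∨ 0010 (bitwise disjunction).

OR: 1 when either bit is 1
  1110
| 0010
------
  1110
Decimal: 14 | 2 = 14



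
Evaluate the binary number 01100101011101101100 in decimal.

Sum of powers of 2 for each 1-bit:
2^2 + 2^3 + 2^5 + 2^6 + 2^8 + 2^9 + 2^10 + 2^12 + 2^14 + 2^17 + 2^18
= 4 + 8 + 32 + 64 + 256 + 512 + 1024 + 4096 + 16384 + 131072 + 262144
= 415596



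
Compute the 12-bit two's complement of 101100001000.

Original (sign bit 1, negative): 101100001000
Step 1 - Invert all bits: 010011110111
Step 2 - Add 1: 010011111000
Verification: 101100001000 + 010011111000 = 1000000000000; discarding the end carry (carry out of the top bit) leaves the 12-bit value 000000000000, as required for x + (-x)



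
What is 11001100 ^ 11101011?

XOR: 1 when bits differ
  11001100
^ 11101011
----------
  00100111
Decimal: 204 ^ 235 = 39



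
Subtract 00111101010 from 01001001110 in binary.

Method 1 - Direct subtraction (column by column from the right: bit − bit − borrow-in; if negative, add 2 and borrow 1 from the next column):
borrow: 01111000000
        01001001110
-       00111101010
-------------------
        00001100100

Method 2 - Add two's complement:
Two's complement of 00111101010: invert → 11000010101, add 1 → 11000010110
  01001001110
+ 11000010110
-------------
 100001100100  (end carry out of the top bit = 1)
Discarding the end carry: 00001100100
Decimal check:
  01001001110 = 512 + 64 + 8 + 4 + 2 = 590
  00111101010 = 256 + 128 + 64 + 32 + 8 + 2 = 490
  590 - 490 = 100, and 00001100100 = 64 + 32 + 4 = 100 ✓



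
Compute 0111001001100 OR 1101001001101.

OR: 1 when either bit is 1
  0111001001100
| 1101001001101
---------------
  1111001001101
Decimal: 3660 | 6733 = 7757



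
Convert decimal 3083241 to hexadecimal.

Using repeated division by 16 (digits 10–15 are A–F):
3083241 ÷ 16 = 192702 remainder 9
192702 ÷ 16 = 12043 remainder 14 (E)
12043 ÷ 16 = 752 remainder 11 (B)
752 ÷ 16 = 47 remainder 0
47 ÷ 16 = 2 remainder 15 (F)
2 ÷ 16 = 0 remainder 2
Reading remainders bottom to top: 2F0BE9



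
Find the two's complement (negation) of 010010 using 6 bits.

Original: 010010
Step 1 - Invert all bits: 101101
Step 2 - Add 1: 101110
Verification: 010010 + 101110 = 1000000; discarding the end carry (carry out of the top bit) leaves the 6-bit value 000000, as required for x + (-x)



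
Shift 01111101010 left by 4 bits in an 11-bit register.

Original: 01111101010 (decimal 1002)
Shift left by 4 positions
Append 4 zeros on the right and drop the 4 high bits that overflow the 11-bit width
Result: 11010100000 (decimal 1696)
Equivalent: 1002 << 4 = 1002 × 2^4 = 16032, truncated to 11 bits = 1696



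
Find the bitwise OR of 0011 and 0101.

OR: 1 when either bit is 1
  0011
| 0101
------
  0111
Decimal: 3 | 5 = 7



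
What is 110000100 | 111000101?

OR: 1 when either bit is 1
  110000100
| 111000101
-----------
  111000101
Decimal: 388 | 453 = 453



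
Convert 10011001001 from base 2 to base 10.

Sum of powers of 2 for each 1-bit:
2^0 + 2^3 + 2^6 + 2^7 + 2^10
= 1 + 8 + 64 + 128 + 1024
= 1225



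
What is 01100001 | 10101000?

OR: 1 when either bit is 1
  01100001
| 10101000
----------
  11101001
Decimal: 97 | 168 = 233



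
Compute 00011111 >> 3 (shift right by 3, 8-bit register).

Original: 00011111 (decimal 31)
Shift right by 3 positions
Drop the 3 low bits; fill with zeros on the left
Result: 00000011 (decimal 3)
Equivalent: 31 >> 3 = 31 ÷ 2^3 = 3



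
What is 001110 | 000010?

OR: 1 when either bit is 1
  001110
| 000010
--------
  001110
Decimal: 14 | 2 = 14



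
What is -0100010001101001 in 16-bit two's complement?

Original: 0100010001101001
Step 1 - Invert all bits: 1011101110010110
Step 2 - Add 1: 1011101110010111
Verification: 0100010001101001 + 1011101110010111 = 10000000000000000; discarding the end carry (carry out of the top bit) leaves the 16-bit value 0000000000000000, as required for x + (-x)



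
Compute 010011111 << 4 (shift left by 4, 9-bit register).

Original: 010011111 (decimal 159)
Shift left by 4 positions
Append 4 zeros on the right and drop the 4 high bits that overflow the 9-bit width
Result: 111110000 (decimal 496)
Equivalent: 159 << 4 = 159 × 2^4 = 2544, truncated to 9 bits = 496



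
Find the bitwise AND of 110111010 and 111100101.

AND: 1 only when both bits are 1
  110111010
& 111100101
-----------
  110100000
Decimal: 442 & 485 = 416



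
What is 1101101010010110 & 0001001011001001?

AND: 1 only when both bits are 1
  1101101010010110
& 0001001011001001
------------------
  0001001010000000
Decimal: 55958 & 4809 = 4736



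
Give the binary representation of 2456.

Using repeated division by 2:
2456 ÷ 2 = 1228 remainder 0
1228 ÷ 2 = 614 remainder 0
614 ÷ 2 = 307 remainder 0
307 ÷ 2 = 153 remainder 1
153 ÷ 2 = 76 remainder 1
76 ÷ 2 = 38 remainder 0
38 ÷ 2 = 19 remainder 0
19 ÷ 2 = 9 remainder 1
9 ÷ 2 = 4 remainder 1
4 ÷ 2 = 2 remainder 0
2 ÷ 2 = 1 remainder 0
1 ÷ 2 = 0 remainder 1
Reading remainders bottom to top: 100110011000



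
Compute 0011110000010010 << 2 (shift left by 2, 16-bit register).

Original: 0011110000010010 (decimal 15378)
Shift left by 2 positions
Append 2 zeros on the right
Result: 1111000001001000 (decimal 61512)
Equivalent: 15378 << 2 = 15378 × 2^2 = 61512



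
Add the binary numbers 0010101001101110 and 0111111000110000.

Add column by column from the right: bit + bit + carry-in; write the sum mod 2, carry 1 when the sum is 2 or 3.
carry:  1111110011000000
        0010101001101110
+       0111111000110000
------------------------
       01010100010011110
(the carry out of the leftmost column, 0, becomes the leading bit)
Decimal check:
  0010101001101110 = 8192 + 2048 + 512 + 64 + 32 + 8 + 4 + 2 = 10862
  0111111000110000 = 16384 + 8192 + 4096 + 2048 + 1024 + 512 + 32 + 16 = 32304
  10862 + 32304 = 43166, and 01010100010011110 = 32768 + 8192 + 2048 + 128 + 16 + 8 + 4 + 2 = 43166 ✓



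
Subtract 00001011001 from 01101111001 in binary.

Method 1 - Direct subtraction (column by column from the right: bit − bit − borrow-in; if negative, add 2 and borrow 1 from the next column):
borrow: 00000000000
        01101111001
-       00001011001
-------------------
        01100100000

Method 2 - Add two's complement:
Two's complement of 00001011001: invert → 11110100110, add 1 → 11110100111
  01101111001
+ 11110100111
-------------
 101100100000  (end carry out of the top bit = 1)
Discarding the end carry: 01100100000
Decimal check:
  01101111001 = 512 + 256 + 64 + 32 + 16 + 8 + 1 = 889
  00001011001 = 64 + 16 + 8 + 1 = 89
  889 - 89 = 800, and 01100100000 = 512 + 256 + 32 = 800 ✓



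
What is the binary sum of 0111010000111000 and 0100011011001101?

Add column by column from the right: bit + bit + carry-in; write the sum mod 2, carry 1 when the sum is 2 or 3.
carry:  1000100111110000
        0111010000111000
+       0100011011001101
------------------------
       01011101100000101
(the carry out of the leftmost column, 0, becomes the leading bit)
Decimal check:
  0111010000111000 = 16384 + 8192 + 4096 + 1024 + 32 + 16 + 8 = 29752
  0100011011001101 = 16384 + 1024 + 512 + 128 + 64 + 8 + 4 + 1 = 18125
  29752 + 18125 = 47877, and 01011101100000101 = 32768 + 8192 + 4096 + 2048 + 512 + 256 + 4 + 1 = 47877 ✓



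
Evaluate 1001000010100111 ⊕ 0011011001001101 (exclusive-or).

XOR: 1 when bits differ
  1001000010100111
^ 0011011001001101
------------------
  1010011011101010
Decimal: 37031 ^ 13901 = 42730



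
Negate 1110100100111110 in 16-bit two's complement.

Original (sign bit 1, negative): 1110100100111110
Step 1 - Invert all bits: 0001011011000001
Step 2 - Add 1: 0001011011000010
Verification: 1110100100111110 + 0001011011000010 = 10000000000000000; discarding the end carry (carry out of the top bit) leaves the 16-bit value 0000000000000000, as required for x + (-x)



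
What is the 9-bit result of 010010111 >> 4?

Original: 010010111 (decimal 151)
Shift right by 4 positions
Drop the 4 low bits; fill with zeros on the left
Result: 000001001 (decimal 9)
Equivalent: 151 >> 4 = 151 ÷ 2^4 = 9



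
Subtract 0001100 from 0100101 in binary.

Method 1 - Direct subtraction (column by column from the right: bit − bit − borrow-in; if negative, add 2 and borrow 1 from the next column):
borrow: 0110000
        0100101
-       0001100
---------------
        0011001

Method 2 - Add two's complement:
Two's complement of 0001100: invert → 1110011, add 1 → 1110100
  0100101
+ 1110100
---------
 10011001  (end carry out of the top bit = 1)
Discarding the end carry: 0011001
Decimal check:
  0100101 = 32 + 4 + 1 = 37
  0001100 = 8 + 4 = 12
  37 - 12 = 25, and 0011001 = 16 + 8 + 1 = 25 ✓



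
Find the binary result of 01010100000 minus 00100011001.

Method 1 - Direct subtraction (column by column from the right: bit − bit − borrow-in; if negative, add 2 and borrow 1 from the next column):
borrow: 01000111110
        01010100000
-       00100011001
-------------------
        00110000111

Method 2 - Add two's complement:
Two's complement of 00100011001: invert → 11011100110, add 1 → 11011100111
  01010100000
+ 11011100111
-------------
 100110000111  (end carry out of the top bit = 1)
Discarding the end carry: 00110000111
Decimal check:
  01010100000 = 512 + 128 + 32 = 672
  00100011001 = 256 + 16 + 8 + 1 = 281
  672 - 281 = 391, and 00110000111 = 256 + 128 + 4 + 2 + 1 = 391 ✓



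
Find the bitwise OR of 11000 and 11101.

OR: 1 when either bit is 1
  11000
| 11101
-------
  11101
Decimal: 24 | 29 = 29



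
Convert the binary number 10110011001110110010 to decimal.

Sum of powers of 2 for each 1-bit:
2^1 + 2^4 + 2^5 + 2^7 + 2^8 + 2^9 + 2^12 + 2^13 + 2^16 + 2^17 + 2^19
= 2 + 16 + 32 + 128 + 256 + 512 + 4096 + 8192 + 65536 + 131072 + 524288
= 734130



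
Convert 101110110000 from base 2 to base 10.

Sum of powers of 2 for each 1-bit:
2^4 + 2^5 + 2^7 + 2^8 + 2^9 + 2^11
= 16 + 32 + 128 + 256 + 512 + 2048
= 2992



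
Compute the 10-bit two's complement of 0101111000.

Original: 0101111000
Step 1 - Invert all bits: 1010000111
Step 2 - Add 1: 1010001000
Verification: 0101111000 + 1010001000 = 10000000000; discarding the end carry (carry out of the top bit) leaves the 10-bit value 0000000000, as required for x + (-x)



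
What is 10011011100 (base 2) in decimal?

Sum of powers of 2 for each 1-bit:
2^2 + 2^3 + 2^4 + 2^6 + 2^7 + 2^10
= 4 + 8 + 16 + 64 + 128 + 1024
= 1244



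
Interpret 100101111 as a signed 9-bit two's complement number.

Binary: 100101111
Sign bit: 1 (negative)
Invert: 011010000
Add 1:  011010001
Magnitude: 011010001 = 128 + 64 + 16 + 1 = 209
Value: -209



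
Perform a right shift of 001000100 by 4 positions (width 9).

Original: 001000100 (decimal 68)
Shift right by 4 positions
Drop the 4 low bits; fill with zeros on the left
Result: 000000100 (decimal 4)
Equivalent: 68 >> 4 = 68 ÷ 2^4 = 4



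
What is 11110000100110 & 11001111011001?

AND: 1 only when both bits are 1
  11110000100110
& 11001111011001
----------------
  11000000000000
Decimal: 15398 & 13273 = 12288



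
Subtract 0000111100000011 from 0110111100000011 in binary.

Method 1 - Direct subtraction (column by column from the right: bit − bit − borrow-in; if negative, add 2 and borrow 1 from the next column):
borrow: 0000000000000000
        0110111100000011
-       0000111100000011
------------------------
        0110000000000000

Method 2 - Add two's complement:
Two's complement of 0000111100000011: invert → 1111000011111100, add 1 → 1111000011111101
  0110111100000011
+ 1111000011111101
------------------
 10110000000000000  (end carry out of the top bit = 1)
Discarding the end carry: 0110000000000000
Decimal check:
  0110111100000011 = 16384 + 8192 + 2048 + 1024 + 512 + 256 + 2 + 1 = 28419
  0000111100000011 = 2048 + 1024 + 512 + 256 + 2 + 1 = 3843
  28419 - 3843 = 24576, and 0110000000000000 = 16384 + 8192 = 24576 ✓



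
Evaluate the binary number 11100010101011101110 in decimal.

Sum of powers of 2 for each 1-bit:
2^1 + 2^2 + 2^3 + 2^5 + 2^6 + 2^7 + 2^9 + 2^11 + 2^13 + 2^17 + 2^18 + 2^19
= 2 + 4 + 8 + 32 + 64 + 128 + 512 + 2048 + 8192 + 131072 + 262144 + 524288
= 928494

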